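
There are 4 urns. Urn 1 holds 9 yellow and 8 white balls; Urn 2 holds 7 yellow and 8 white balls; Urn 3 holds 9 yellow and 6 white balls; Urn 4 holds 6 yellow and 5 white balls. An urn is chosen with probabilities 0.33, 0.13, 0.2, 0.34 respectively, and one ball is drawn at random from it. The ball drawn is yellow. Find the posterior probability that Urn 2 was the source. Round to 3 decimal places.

P(yellow|Urn 1) = 0.5294; P(yellow|Urn 2) = 0.4667; P(yellow|Urn 3) = 0.6; P(yellow|Urn 4) = 0.5455.
Prior × likelihood for each source: 0.33·0.5294=0.1747, 0.13·0.4667=0.06067, 0.2·0.6=0.1200, 0.34·0.5455=0.1855. Summing gives P(yellow) = 0.54083.
P(Urn 2 | yellow) = 0.06067 / 0.54083 = 0.112.

Posterior probability ≈ 0.112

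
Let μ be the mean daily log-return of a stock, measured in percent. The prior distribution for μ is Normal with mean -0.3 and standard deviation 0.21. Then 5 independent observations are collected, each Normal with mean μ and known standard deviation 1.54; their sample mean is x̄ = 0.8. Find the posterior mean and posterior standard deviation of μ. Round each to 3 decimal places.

With known σ, the Normal prior is conjugate. Weight on the data is w = (n/σ²)/(n/σ² + 1/τ₀²) = 2.10828/(2.10828+22.6757) = 0.085066.
Posterior mean = w·x̄ + (1−w)·μ₀ = 0.085066·0.8 + 0.91493·-0.3 = -0.206. Posterior variance = 1/(2.10828+22.6757) = 0.0403486, so SD = 0.201.

Posterior mean ≈ -0.206; posterior SD ≈ 0.201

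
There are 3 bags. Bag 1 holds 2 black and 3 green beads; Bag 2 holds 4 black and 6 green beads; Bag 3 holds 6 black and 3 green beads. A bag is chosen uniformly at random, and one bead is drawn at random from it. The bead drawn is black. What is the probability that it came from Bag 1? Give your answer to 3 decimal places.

Posterior probability ≈ 0.273

P(black|Bag 1) = 0.4; P(black|Bag 2) = 0.4; P(black|Bag 3) = 0.6667.
Prior × likelihood for each source: 0.333333·0.4=0.1333, 0.333333·0.4=0.1333, 0.333333·0.6667=0.2222. Summing gives P(black) = 0.48889.
P(Bag 1 | black) = 0.1333 / 0.48889 = 0.273.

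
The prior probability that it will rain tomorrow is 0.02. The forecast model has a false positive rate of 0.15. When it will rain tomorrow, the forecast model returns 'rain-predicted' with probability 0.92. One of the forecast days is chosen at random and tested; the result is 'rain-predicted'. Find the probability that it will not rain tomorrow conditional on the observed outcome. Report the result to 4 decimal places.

P(¬H | E) ≈ 0.8888

Let H be the event that it will rain tomorrow. P(H) = 0.02, so P(¬H) = 0.98. With E the 'rain-predicted' result, P(E|H) = 0.92 and P(E|¬H) = 0.15.
P(E) = 0.92·0.02 + 0.15·0.98 = 0.018400 + 0.14700 = 0.16540.
By Bayes' theorem, P(H|E) = 0.018400 / 0.16540 = 0.1112. Hence P(¬H|E) = 1 − 0.1112 = 0.8888.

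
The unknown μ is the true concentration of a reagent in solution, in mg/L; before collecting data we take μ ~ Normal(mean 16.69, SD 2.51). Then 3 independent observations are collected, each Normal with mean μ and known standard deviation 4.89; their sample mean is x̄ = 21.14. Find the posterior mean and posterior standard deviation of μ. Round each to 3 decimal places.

With known σ, the Normal prior is conjugate. Weight on the data is w = (n/σ²)/(n/σ² + 1/τ₀²) = 0.125459/(0.125459+0.158728) = 0.44147.
Posterior mean = w·x̄ + (1−w)·μ₀ = 0.44147·21.14 + 0.55853·16.69 = 18.655. Posterior variance = 1/(0.125459+0.158728) = 3.51881, so SD = 1.876.

Posterior mean ≈ 18.655; posterior SD ≈ 1.876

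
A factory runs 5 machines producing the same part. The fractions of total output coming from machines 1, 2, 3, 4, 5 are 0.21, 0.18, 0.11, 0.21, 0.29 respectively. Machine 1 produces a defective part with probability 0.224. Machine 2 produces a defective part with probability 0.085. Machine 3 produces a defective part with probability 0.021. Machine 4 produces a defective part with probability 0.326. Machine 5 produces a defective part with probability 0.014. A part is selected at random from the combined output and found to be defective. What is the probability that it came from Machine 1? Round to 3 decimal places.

Tabulate prior·likelihood by source: [1] prior 0.21, lik 0.224, product 0.04704; [2] prior 0.18, lik 0.085, product 0.01530; [3] prior 0.11, lik 0.021, product 0.002310; [4] prior 0.21, lik 0.326, product 0.06846; [5] prior 0.29, lik 0.014, product 0.004060.
Normalizing constant = 0.13717; the posterior for Machine 1 is its product over the sum, 0.04704/0.13717 = 0.343.

Posterior probability ≈ 0.343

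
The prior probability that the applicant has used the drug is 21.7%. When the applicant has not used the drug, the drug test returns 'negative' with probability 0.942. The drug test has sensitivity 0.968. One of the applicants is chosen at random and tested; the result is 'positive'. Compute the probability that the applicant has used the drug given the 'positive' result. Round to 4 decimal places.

Let H be the event that the applicant has used the drug. P(H) = 0.217, so P(¬H) = 0.783. With E the 'positive' result, P(E|H) = 0.968 and P(E|¬H) = 0.058.
P(E) = 0.968·0.217 + 0.058·0.783 = 0.21006 + 0.045414 = 0.25547.
By Bayes' theorem, P(H|E) = 0.21006 / 0.25547 = 0.8222.

P(H | E) ≈ 0.8222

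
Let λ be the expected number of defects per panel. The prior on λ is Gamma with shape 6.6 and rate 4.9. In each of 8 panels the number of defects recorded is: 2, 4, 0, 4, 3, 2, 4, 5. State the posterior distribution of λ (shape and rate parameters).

Total count ∑xᵢ = 24 over n = 8 panels.
Gamma is conjugate to the Poisson likelihood: posterior is Gamma(shape = 6.6+24 = 30.6, rate = 4.9+8 = 12.9).

Posterior: Gamma(shape=30.6, rate=12.9)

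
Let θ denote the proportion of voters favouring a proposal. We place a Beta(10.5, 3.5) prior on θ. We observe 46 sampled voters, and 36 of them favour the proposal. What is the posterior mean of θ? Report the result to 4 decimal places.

The binomial likelihood is conjugate to the Beta prior: with 36 successes and 10 failures, the posterior is Beta(10.5+36, 3.5+10) = Beta(46.5, 13.5).
E[θ | data] = 46.5/(46.5+13.5) = 0.7750.

Posterior mean ≈ 0.7750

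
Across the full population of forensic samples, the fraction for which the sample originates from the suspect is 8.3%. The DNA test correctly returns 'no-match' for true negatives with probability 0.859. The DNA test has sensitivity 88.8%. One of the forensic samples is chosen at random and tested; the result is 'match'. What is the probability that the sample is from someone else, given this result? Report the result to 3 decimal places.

P(¬H | E) ≈ 0.637

Write H for 'the sample originates from the suspect'. Prior odds H:¬H = 0.083/0.917 = 0.090513. For the 'match' outcome, the likelihood ratio is 0.888/0.141 = 6.2979.
Posterior odds = 0.090513 × 6.2979 = 0.57004, so P(H|E) = 0.57004/(1+0.57004) = 0.363. Then P(¬H|E) = 1 − 0.363 = 0.637.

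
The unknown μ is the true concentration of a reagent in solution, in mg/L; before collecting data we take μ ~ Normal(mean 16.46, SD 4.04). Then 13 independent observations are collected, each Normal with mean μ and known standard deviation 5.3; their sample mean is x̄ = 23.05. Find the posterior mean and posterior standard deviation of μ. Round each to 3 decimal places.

Posterior mean ≈ 22.280; posterior SD ≈ 1.381

Prior precision 1/τ₀² = 1/4.04² = 0.0612685; data precision n/σ² = 13/5.3² = 0.462798.
Posterior precision = 0.0612685 + 0.462798 = 0.524067, giving posterior SD = 1/√0.524067 = 1.381.
Posterior mean = (0.0612685·16.46 + 0.462798·23.05) / 0.524067 = 22.280.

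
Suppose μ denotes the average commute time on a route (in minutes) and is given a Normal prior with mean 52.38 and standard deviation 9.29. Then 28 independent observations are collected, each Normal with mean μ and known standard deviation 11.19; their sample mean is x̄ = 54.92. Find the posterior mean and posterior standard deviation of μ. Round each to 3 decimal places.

Posterior mean ≈ 54.795; posterior SD ≈ 2.062

With known σ, the Normal prior is conjugate. Weight on the data is w = (n/σ²)/(n/σ² + 1/τ₀²) = 0.223613/(0.223613+0.0115869) = 0.95074.
Posterior mean = w·x̄ + (1−w)·μ₀ = 0.95074·54.92 + 0.049264·52.38 = 54.795. Posterior variance = 1/(0.223613+0.0115869) = 4.25169, so SD = 2.062.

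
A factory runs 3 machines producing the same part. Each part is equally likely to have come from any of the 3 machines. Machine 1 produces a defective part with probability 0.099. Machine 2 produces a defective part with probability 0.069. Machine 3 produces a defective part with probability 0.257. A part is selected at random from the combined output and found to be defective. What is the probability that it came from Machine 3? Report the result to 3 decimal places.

Posterior probability ≈ 0.605

Tabulate prior·likelihood by source: [1] prior 0.333333, lik 0.099, product 0.03300; [2] prior 0.333333, lik 0.069, product 0.02300; [3] prior 0.333333, lik 0.257, product 0.08567.
Normalizing constant = 0.14167; the posterior for Machine 3 is its product over the sum, 0.08567/0.14167 = 0.605.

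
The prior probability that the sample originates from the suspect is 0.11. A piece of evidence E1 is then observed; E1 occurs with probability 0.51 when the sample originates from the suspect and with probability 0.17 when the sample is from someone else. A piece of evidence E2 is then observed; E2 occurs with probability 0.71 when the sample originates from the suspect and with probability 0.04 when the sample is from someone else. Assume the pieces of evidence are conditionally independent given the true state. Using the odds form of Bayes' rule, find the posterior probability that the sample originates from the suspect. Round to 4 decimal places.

Prior odds = 0.11/(1−0.11) = 0.12360.
Likelihood ratio for E1 = 0.51/0.17 = 3.0000.
Likelihood ratio for E2 = 0.71/0.04 = 17.750.
Posterior odds = prior odds × LR₁ × LR₂ = 6.5815.
Posterior probability = odds/(1+odds) = 6.5815/7.5815 = 0.8681.

Posterior probability ≈ 0.8681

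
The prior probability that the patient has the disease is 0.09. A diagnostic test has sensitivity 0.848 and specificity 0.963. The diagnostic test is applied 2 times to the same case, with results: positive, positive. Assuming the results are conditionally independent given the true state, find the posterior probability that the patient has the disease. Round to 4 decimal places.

Posterior P(H) ≈ 0.9811

With H the event that the patient has the disease, the joint likelihood of the observed sequence is P(data|H) = 0.848·0.848 = 0.71910 and P(data|¬H) = 0.037·0.037 = 0.0013690.
Bayes: P(H|data) = 0.09·0.71910 / (0.09·0.71910 + 0.91·0.0013690) = 0.064719/0.065965 = 0.9811.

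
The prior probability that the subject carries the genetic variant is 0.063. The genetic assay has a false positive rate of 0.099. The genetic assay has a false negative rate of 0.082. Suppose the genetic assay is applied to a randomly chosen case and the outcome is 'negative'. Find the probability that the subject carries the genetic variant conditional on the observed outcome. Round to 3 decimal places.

Write H for 'the subject carries the genetic variant'. Prior odds H:¬H = 0.063/0.937 = 0.067236. For the 'negative' outcome, the likelihood ratio is 0.082/0.901 = 0.091010.
Posterior odds = 0.067236 × 0.091010 = 0.0061191, so P(H|E) = 0.0061191/(1+0.0061191) = 0.006.

P(H | E) ≈ 0.006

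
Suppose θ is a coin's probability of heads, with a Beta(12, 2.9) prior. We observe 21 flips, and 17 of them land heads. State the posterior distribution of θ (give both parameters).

The binomial likelihood is conjugate to the Beta prior: with 17 successes and 4 failures, the posterior is Beta(12+17, 2.9+4) = Beta(29, 6.9).

Posterior: Beta(29, 6.9)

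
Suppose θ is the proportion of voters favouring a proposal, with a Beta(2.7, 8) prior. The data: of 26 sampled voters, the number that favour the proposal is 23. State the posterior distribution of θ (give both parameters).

Posterior: Beta(25.7, 11)

Observing 23 successes and 3 failures updates Beta(2.7, 8) by adding the success and failure counts to the two shape parameters: α = 2.7+23 = 25.7, β = 8+3 = 11.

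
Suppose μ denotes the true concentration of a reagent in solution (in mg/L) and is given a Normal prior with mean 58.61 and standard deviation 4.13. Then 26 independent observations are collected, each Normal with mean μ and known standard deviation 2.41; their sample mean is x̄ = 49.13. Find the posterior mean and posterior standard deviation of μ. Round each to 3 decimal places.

Prior precision 1/τ₀² = 1/4.13² = 0.0586273; data precision n/σ² = 26/2.41² = 4.47651.
Posterior precision = 0.0586273 + 4.47651 = 4.53513, giving posterior SD = 1/√4.53513 = 0.470.
Posterior mean = (0.0586273·58.61 + 4.47651·49.13) / 4.53513 = 49.253.

Posterior mean ≈ 49.253; posterior SD ≈ 0.470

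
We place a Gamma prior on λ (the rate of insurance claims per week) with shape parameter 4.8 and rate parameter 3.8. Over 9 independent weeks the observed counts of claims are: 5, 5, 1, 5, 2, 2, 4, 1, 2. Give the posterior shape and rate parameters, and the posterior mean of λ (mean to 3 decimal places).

Posterior: Gamma(shape=31.8, rate=12.8); mean ≈ 2.484

The Poisson likelihood adds the total count to the shape and the number of exposure periods to the rate. Here ∑xᵢ = 27 and n = 9, so shape 4.8→31.8 and rate 3.8→12.8.
Posterior mean = shape/rate = 31.8/12.8 = 2.484.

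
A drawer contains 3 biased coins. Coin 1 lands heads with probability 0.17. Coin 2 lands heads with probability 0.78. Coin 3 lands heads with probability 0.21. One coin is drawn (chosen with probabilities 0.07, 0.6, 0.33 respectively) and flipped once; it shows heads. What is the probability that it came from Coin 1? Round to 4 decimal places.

Posterior probability ≈ 0.0217

Tabulate prior·likelihood by source: [1] prior 0.07, lik 0.17, product 0.01190; [2] prior 0.6, lik 0.78, product 0.4680; [3] prior 0.33, lik 0.21, product 0.06930.
Normalizing constant = 0.54920; the posterior for Coin 1 is its product over the sum, 0.01190/0.54920 = 0.0217.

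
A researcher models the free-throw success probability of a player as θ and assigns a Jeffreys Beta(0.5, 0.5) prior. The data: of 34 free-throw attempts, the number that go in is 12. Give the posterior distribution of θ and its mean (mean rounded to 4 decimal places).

Posterior: Beta(12.5, 22.5); mean ≈ 0.3571

The binomial likelihood is conjugate to the Beta prior: with 12 successes and 22 failures, the posterior is Beta(0.5+12, 0.5+22) = Beta(12.5, 22.5).
E[θ | data] = 12.5/(12.5+22.5) = 0.3571.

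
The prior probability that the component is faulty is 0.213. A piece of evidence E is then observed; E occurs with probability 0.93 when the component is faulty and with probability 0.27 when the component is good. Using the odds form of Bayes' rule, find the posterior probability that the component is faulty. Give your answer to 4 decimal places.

Prior odds = 0.213/(1−0.213) = 0.27065.
Likelihood ratio for E = 0.93/0.27 = 3.4444.
Posterior odds = prior odds × LR = 0.93223.
Posterior probability = odds/(1+odds) = 0.93223/1.9322 = 0.4825.

Posterior probability ≈ 0.4825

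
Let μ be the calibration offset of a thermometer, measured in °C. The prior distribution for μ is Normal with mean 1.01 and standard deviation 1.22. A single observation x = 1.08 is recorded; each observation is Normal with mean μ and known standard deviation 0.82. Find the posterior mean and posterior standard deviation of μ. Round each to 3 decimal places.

Posterior mean ≈ 1.058; posterior SD ≈ 0.681

Prior precision 1/τ₀² = 1/1.22² = 0.671862; data precision n/σ² = 1/0.82² = 1.48721.
Posterior precision = 0.671862 + 1.48721 = 2.15907, giving posterior SD = 1/√2.15907 = 0.681.
Posterior mean = (0.671862·1.01 + 1.48721·1.08) / 2.15907 = 1.058.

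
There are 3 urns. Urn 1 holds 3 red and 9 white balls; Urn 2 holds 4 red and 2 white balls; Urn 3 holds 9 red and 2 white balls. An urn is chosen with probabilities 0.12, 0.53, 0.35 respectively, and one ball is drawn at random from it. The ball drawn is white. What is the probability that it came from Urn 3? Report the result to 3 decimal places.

Tabulate prior·likelihood by source: [1] prior 0.12, lik 0.75, product 0.09000; [2] prior 0.53, lik 0.3333, product 0.1767; [3] prior 0.35, lik 0.1818, product 0.06364.
Normalizing constant = 0.33030; the posterior for Urn 3 is its product over the sum, 0.06364/0.33030 = 0.193.

Posterior probability ≈ 0.193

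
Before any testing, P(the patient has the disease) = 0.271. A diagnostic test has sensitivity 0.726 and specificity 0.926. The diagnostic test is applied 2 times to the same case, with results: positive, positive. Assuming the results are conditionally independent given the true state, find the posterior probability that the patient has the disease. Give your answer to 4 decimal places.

With H the event that the patient has the disease, the joint likelihood of the observed sequence is P(data|H) = 0.726·0.726 = 0.52708 and P(data|¬H) = 0.074·0.074 = 0.0054760.
Bayes: P(H|data) = 0.271·0.52708 / (0.271·0.52708 + 0.729·0.0054760) = 0.14284/0.14683 = 0.9728.

Posterior P(H) ≈ 0.9728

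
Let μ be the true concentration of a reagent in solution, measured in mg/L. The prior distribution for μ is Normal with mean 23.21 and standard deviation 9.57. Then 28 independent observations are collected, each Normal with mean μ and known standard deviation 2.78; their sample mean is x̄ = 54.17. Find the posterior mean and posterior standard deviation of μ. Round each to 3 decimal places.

Posterior mean ≈ 54.077; posterior SD ≈ 0.525

With known σ, the Normal prior is conjugate. Weight on the data is w = (n/σ²)/(n/σ² + 1/τ₀²) = 3.62300/(3.62300+0.0109188) = 0.99700.
Posterior mean = w·x̄ + (1−w)·μ₀ = 0.99700·54.17 + 0.0030047·23.21 = 54.077. Posterior variance = 1/(3.62300+0.0109188) = 0.275185, so SD = 0.525.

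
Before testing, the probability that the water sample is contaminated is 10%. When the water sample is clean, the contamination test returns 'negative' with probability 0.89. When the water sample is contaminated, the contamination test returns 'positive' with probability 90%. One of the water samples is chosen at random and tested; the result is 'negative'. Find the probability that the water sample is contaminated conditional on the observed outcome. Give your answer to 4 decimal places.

Write H for 'the water sample is contaminated'. Prior odds H:¬H = 0.1/0.9 = 0.11111. For the 'negative' outcome, the likelihood ratio is 0.1/0.89 = 0.11236.
Posterior odds = 0.11111 × 0.11236 = 0.012484, so P(H|E) = 0.012484/(1+0.012484) = 0.0123.

P(H | E) ≈ 0.0123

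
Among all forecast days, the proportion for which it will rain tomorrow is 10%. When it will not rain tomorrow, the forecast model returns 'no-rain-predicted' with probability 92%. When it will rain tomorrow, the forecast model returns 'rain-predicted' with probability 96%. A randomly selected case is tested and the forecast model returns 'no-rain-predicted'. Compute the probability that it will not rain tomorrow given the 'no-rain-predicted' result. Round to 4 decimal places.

Let H be the event that it will rain tomorrow. P(H) = 0.1, so P(¬H) = 0.9. With E the 'no-rain-predicted' result, P(E|H) = 0.04 and P(E|¬H) = 0.92.
P(E) = 0.04·0.1 + 0.92·0.9 = 0.0040000 + 0.82800 = 0.83200.
By Bayes' theorem, P(H|E) = 0.0040000 / 0.83200 = 0.0048. Hence P(¬H|E) = 1 − 0.0048 = 0.9952.

P(¬H | E) ≈ 0.9952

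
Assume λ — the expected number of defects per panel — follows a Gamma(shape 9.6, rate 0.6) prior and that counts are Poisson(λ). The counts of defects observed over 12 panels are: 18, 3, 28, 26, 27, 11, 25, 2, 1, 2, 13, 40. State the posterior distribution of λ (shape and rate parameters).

The Poisson likelihood adds the total count to the shape and the number of exposure periods to the rate. Here ∑xᵢ = 196 and n = 12, so shape 9.6→205.6 and rate 0.6→12.6.

Posterior: Gamma(shape=205.6, rate=12.6)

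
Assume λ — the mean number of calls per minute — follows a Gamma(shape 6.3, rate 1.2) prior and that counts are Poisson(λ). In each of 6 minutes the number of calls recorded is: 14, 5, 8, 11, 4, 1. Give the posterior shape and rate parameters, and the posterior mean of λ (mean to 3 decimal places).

Posterior: Gamma(shape=49.3, rate=7.2); mean ≈ 6.847

The Poisson likelihood adds the total count to the shape and the number of exposure periods to the rate. Here ∑xᵢ = 43 and n = 6, so shape 6.3→49.3 and rate 1.2→7.2.
E[λ | data] = 49.3/7.2 = 6.847.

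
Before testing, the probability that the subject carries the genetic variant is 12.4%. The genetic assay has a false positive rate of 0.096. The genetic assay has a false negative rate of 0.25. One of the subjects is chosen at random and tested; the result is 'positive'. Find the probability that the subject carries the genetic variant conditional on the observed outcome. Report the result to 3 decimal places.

P(H | E) ≈ 0.525

Write H for 'the subject carries the genetic variant'. Prior odds H:¬H = 0.124/0.876 = 0.14155. For the 'positive' outcome, the likelihood ratio is 0.75/0.096 = 7.8125.
Posterior odds = 0.14155 × 7.8125 = 1.1059, so P(H|E) = 1.1059/(1+1.1059) = 0.525.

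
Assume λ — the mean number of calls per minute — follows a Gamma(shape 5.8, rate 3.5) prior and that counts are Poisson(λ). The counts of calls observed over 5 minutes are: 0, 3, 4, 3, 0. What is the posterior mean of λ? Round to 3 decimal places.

The Poisson likelihood adds the total count to the shape and the number of exposure periods to the rate. Here ∑xᵢ = 10 and n = 5, so shape 5.8→15.8 and rate 3.5→8.5.
Posterior mean = shape/rate = 15.8/8.5 = 1.859.

Posterior mean ≈ 1.859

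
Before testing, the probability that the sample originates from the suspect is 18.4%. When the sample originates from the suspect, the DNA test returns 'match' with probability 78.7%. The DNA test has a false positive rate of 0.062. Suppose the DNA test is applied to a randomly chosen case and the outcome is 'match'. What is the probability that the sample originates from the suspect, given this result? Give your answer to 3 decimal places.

P(H | E) ≈ 0.741

Write H for 'the sample originates from the suspect'. Prior odds H:¬H = 0.184/0.816 = 0.22549. For the 'match' outcome, the likelihood ratio is 0.787/0.062 = 12.694.
Posterior odds = 0.22549 × 12.694 = 2.8623, so P(H|E) = 2.8623/(1+2.8623) = 0.741.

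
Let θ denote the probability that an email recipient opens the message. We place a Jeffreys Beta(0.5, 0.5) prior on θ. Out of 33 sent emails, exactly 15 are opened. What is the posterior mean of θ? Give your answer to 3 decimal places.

Posterior mean ≈ 0.456

Observing 15 successes and 18 failures updates Beta(0.5, 0.5) by adding the success and failure counts to the two shape parameters: α = 0.5+15 = 15.5, β = 0.5+18 = 18.5.
Posterior mean = α/(α+β) = 15.5/34 = 0.456.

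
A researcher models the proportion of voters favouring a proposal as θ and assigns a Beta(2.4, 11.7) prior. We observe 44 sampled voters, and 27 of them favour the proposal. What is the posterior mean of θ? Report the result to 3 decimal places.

Posterior mean ≈ 0.506

The binomial likelihood is conjugate to the Beta prior: with 27 successes and 17 failures, the posterior is Beta(2.4+27, 11.7+17) = Beta(29.4, 28.7).
E[θ | data] = 29.4/(29.4+28.7) = 0.506.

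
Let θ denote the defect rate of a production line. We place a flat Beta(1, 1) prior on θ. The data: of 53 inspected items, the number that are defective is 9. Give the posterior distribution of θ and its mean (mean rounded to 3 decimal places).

Posterior: Beta(10, 45); mean ≈ 0.182

The binomial likelihood is conjugate to the Beta prior: with 9 successes and 44 failures, the posterior is Beta(1+9, 1+44) = Beta(10, 45).
Posterior mean = α/(α+β) = 10/55 = 0.182.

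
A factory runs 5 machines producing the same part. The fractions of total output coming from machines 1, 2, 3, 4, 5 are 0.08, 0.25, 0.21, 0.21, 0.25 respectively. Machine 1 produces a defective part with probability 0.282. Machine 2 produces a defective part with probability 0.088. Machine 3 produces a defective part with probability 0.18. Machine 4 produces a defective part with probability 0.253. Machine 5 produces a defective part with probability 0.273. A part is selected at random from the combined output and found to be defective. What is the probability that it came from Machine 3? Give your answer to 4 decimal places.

Posterior probability ≈ 0.1855

Tabulate prior·likelihood by source: [1] prior 0.08, lik 0.282, product 0.02256; [2] prior 0.25, lik 0.088, product 0.02200; [3] prior 0.21, lik 0.18, product 0.03780; [4] prior 0.21, lik 0.253, product 0.05313; [5] prior 0.25, lik 0.273, product 0.06825.
Normalizing constant = 0.20374; the posterior for Machine 3 is its product over the sum, 0.03780/0.20374 = 0.1855.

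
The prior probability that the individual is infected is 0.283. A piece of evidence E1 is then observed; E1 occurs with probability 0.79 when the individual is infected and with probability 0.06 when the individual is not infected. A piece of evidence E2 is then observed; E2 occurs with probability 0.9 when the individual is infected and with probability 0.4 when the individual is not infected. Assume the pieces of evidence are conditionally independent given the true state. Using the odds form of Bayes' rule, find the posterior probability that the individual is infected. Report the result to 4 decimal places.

Posterior probability ≈ 0.9212

Prior odds = 0.283/(1−0.283) = 0.39470.
Likelihood ratio for E1 = 0.79/0.06 = 13.167.
Likelihood ratio for E2 = 0.9/0.4 = 2.2500.
Posterior odds = prior odds × LR₁ × LR₂ = 11.693.
Posterior probability = odds/(1+odds) = 11.693/12.693 = 0.9212.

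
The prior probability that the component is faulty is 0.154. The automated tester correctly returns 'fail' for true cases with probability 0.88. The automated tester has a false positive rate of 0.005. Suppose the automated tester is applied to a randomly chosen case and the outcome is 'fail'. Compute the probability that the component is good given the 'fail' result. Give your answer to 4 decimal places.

P(¬H | E) ≈ 0.0303

Write H for 'the component is faulty'. Prior odds H:¬H = 0.154/0.846 = 0.18203. For the 'fail' outcome, the likelihood ratio is 0.88/0.005 = 176.00.
Posterior odds = 0.18203 × 176.00 = 32.038, so P(H|E) = 32.038/(1+32.038) = 0.9697. Then P(¬H|E) = 1 − 0.9697 = 0.0303.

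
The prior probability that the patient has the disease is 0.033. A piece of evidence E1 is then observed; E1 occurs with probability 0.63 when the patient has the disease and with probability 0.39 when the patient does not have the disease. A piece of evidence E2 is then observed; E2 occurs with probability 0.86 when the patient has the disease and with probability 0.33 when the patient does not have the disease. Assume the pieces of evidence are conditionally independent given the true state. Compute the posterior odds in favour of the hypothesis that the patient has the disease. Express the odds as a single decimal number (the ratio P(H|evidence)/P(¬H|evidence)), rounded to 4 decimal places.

Posterior odds ≈ 0.1437

Prior odds = 0.033/(1−0.033) = 0.034126. In log-odds, ln(0.034126) = -3.3777.
Add log likelihood ratios: ln(1.6154) + ln(2.6061) = 1.4374.
Posterior log-odds = -1.9403, so posterior odds = exp(-1.9403) = 0.14366.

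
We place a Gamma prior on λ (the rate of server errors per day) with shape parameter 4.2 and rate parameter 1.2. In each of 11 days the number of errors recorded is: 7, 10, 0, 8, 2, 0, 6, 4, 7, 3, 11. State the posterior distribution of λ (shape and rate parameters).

Posterior: Gamma(shape=62.2, rate=12.2)

Total count ∑xᵢ = 58 over n = 11 days.
Gamma is conjugate to the Poisson likelihood: posterior is Gamma(shape = 4.2+58 = 62.2, rate = 1.2+11 = 12.2).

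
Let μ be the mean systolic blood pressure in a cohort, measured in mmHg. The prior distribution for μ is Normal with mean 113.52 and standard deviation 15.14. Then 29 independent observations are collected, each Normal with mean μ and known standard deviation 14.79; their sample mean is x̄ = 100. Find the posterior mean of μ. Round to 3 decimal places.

With known σ, the Normal prior is conjugate. Weight on the data is w = (n/σ²)/(n/σ² + 1/τ₀²) = 0.132575/(0.132575+0.00436263) = 0.96814.
Posterior mean = w·x̄ + (1−w)·μ₀ = 0.96814·100 + 0.031859·113.52 = 100.431.

Posterior mean ≈ 100.431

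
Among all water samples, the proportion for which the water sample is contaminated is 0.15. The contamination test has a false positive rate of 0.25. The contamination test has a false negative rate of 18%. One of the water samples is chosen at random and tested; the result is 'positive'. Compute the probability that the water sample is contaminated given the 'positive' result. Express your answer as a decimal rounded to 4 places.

Write H for 'the water sample is contaminated'. Prior odds H:¬H = 0.15/0.85 = 0.17647. For the 'positive' outcome, the likelihood ratio is 0.82/0.25 = 3.2800.
Posterior odds = 0.17647 × 3.2800 = 0.57882, so P(H|E) = 0.57882/(1+0.57882) = 0.3666.

P(H | E) ≈ 0.3666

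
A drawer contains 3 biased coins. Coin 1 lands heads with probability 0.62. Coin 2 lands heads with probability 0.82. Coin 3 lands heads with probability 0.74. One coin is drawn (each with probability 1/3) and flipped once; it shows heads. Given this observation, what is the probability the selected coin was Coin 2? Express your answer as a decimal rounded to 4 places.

Tabulate prior·likelihood by source: [1] prior 0.333333, lik 0.62, product 0.2067; [2] prior 0.333333, lik 0.82, product 0.2733; [3] prior 0.333333, lik 0.74, product 0.2467.
Normalizing constant = 0.72667; the posterior for Coin 2 is its product over the sum, 0.2733/0.72667 = 0.3761.

Posterior probability ≈ 0.3761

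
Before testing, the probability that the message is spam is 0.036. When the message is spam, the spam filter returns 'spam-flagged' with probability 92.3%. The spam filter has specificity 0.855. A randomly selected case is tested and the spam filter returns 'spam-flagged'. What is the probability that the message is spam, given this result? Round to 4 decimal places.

P(H | E) ≈ 0.1921

Let H be the event that the message is spam. P(H) = 0.036, so P(¬H) = 0.964. With E the 'spam-flagged' result, P(E|H) = 0.923 and P(E|¬H) = 0.145.
P(E) = 0.923·0.036 + 0.145·0.964 = 0.033228 + 0.13978 = 0.17301.
By Bayes' theorem, P(H|E) = 0.033228 / 0.17301 = 0.1921.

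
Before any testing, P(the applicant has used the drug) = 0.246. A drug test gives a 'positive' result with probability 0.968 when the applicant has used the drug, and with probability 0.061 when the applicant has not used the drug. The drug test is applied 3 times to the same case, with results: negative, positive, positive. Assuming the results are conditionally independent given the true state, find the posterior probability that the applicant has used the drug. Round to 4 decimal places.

Let H be the event that the applicant has used the drug; start with P(H) = 0.246. P('positive'|H) = 0.968, P('positive'|¬H) = 0.061.
Update on result 1 ('negative'): P(H) ← 0.032·0.2460 / (0.032·0.2460 + 0.939·0.7540) = 0.0078720/0.71588 = 0.0110.
Update on result 2 ('positive'): P(H) ← 0.968·0.0110 / (0.968·0.0110 + 0.061·0.9890) = 0.010644/0.070974 = 0.1500.
Update on result 3 ('positive'): P(H) ← 0.968·0.1500 / (0.968·0.1500 + 0.061·0.8500) = 0.14518/0.19703 = 0.7368.

Posterior P(H) ≈ 0.7368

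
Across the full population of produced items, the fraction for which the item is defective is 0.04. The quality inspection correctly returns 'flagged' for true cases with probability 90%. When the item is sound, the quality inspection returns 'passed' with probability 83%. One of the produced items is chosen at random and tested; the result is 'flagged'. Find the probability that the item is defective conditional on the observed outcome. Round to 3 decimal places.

P(H | E) ≈ 0.181

Write H for 'the item is defective'. Prior odds H:¬H = 0.04/0.96 = 0.041667. For the 'flagged' outcome, the likelihood ratio is 0.9/0.17 = 5.2941.
Posterior odds = 0.041667 × 5.2941 = 0.22059, so P(H|E) = 0.22059/(1+0.22059) = 0.181.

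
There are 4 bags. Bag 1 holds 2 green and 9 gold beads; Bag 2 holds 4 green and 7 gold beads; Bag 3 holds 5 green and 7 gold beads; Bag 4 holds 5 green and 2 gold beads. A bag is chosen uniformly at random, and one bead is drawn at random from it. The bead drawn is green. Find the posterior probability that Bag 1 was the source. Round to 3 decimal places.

P(green|Bag 1) = 0.1818; P(green|Bag 2) = 0.3636; P(green|Bag 3) = 0.4167; P(green|Bag 4) = 0.7143.
Prior × likelihood for each source: 0.25·0.1818=0.04545, 0.25·0.3636=0.09091, 0.25·0.4167=0.1042, 0.25·0.7143=0.1786. Summing gives P(green) = 0.41910.
P(Bag 1 | green) = 0.04545 / 0.41910 = 0.108.

Posterior probability ≈ 0.108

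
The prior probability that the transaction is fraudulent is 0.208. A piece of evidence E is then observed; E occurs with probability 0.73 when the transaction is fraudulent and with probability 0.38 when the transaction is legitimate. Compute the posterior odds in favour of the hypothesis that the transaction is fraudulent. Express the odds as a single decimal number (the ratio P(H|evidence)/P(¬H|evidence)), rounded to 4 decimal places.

Prior odds = 0.208/(1−0.208) = 0.26263. In log-odds, ln(0.26263) = -1.3370.
Add log likelihood ratio: ln(1.9211) = 0.65287.
Posterior log-odds = -0.68415, so posterior odds = exp(-0.68415) = 0.50452.

Posterior odds ≈ 0.5045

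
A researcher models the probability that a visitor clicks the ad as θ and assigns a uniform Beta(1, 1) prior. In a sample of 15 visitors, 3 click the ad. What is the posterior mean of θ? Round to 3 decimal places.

Observing 3 successes and 12 failures updates Beta(1, 1) by adding the success and failure counts to the two shape parameters: α = 1+3 = 4, β = 1+12 = 13.
Posterior mean = α/(α+β) = 4/17 = 0.235.

Posterior mean ≈ 0.235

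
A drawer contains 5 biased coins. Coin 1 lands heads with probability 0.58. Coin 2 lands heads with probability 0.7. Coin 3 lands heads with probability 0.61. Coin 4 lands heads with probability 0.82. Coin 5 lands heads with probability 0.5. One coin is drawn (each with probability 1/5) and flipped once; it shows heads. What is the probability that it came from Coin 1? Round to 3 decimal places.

Posterior probability ≈ 0.181

Tabulate prior·likelihood by source: [1] prior 0.2, lik 0.58, product 0.1160; [2] prior 0.2, lik 0.7, product 0.1400; [3] prior 0.2, lik 0.61, product 0.1220; [4] prior 0.2, lik 0.82, product 0.1640; [5] prior 0.2, lik 0.5, product 0.1000.
Normalizing constant = 0.64200; the posterior for Coin 1 is its product over the sum, 0.1160/0.64200 = 0.181.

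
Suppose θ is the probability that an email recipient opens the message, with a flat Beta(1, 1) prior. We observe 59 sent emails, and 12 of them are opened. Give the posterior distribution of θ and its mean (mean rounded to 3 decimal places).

Posterior: Beta(13, 48); mean ≈ 0.213

The binomial likelihood is conjugate to the Beta prior: with 12 successes and 47 failures, the posterior is Beta(1+12, 1+47) = Beta(13, 48).
E[θ | data] = 13/(13+48) = 0.213.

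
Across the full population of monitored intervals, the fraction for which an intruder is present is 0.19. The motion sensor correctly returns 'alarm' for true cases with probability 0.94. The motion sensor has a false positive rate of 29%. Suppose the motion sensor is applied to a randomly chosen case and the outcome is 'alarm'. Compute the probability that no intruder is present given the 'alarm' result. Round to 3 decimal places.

P(¬H | E) ≈ 0.568

Let H be the event that an intruder is present. P(H) = 0.19, so P(¬H) = 0.81. With E the 'alarm' result, P(E|H) = 0.94 and P(E|¬H) = 0.29.
P(E) = 0.94·0.19 + 0.29·0.81 = 0.17860 + 0.23490 = 0.41350.
By Bayes' theorem, P(H|E) = 0.17860 / 0.41350 = 0.432. Hence P(¬H|E) = 1 − 0.432 = 0.568.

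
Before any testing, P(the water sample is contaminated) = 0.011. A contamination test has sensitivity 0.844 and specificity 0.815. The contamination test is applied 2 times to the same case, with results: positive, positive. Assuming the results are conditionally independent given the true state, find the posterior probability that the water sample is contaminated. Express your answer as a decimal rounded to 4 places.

Let H be the event that the water sample is contaminated; start with P(H) = 0.011. P('positive'|H) = 0.844, P('positive'|¬H) = 0.185.
Update on result 1 ('positive'): P(H) ← 0.844·0.0110 / (0.844·0.0110 + 0.185·0.9890) = 0.0092840/0.19225 = 0.0483.
Update on result 2 ('positive'): P(H) ← 0.844·0.0483 / (0.844·0.0483 + 0.185·0.9517) = 0.040758/0.21682 = 0.1880.

Posterior P(H) ≈ 0.1880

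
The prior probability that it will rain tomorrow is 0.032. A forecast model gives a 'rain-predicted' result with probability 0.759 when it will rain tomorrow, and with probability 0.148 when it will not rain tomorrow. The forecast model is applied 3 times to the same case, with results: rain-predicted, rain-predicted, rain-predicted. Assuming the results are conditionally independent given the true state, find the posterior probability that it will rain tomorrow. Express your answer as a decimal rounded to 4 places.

Let H be the event that it will rain tomorrow; start with P(H) = 0.032. P('rain-predicted'|H) = 0.759, P('rain-predicted'|¬H) = 0.148.
Update on result 1 ('rain-predicted'): P(H) ← 0.759·0.0320 / (0.759·0.0320 + 0.148·0.9680) = 0.024288/0.16755 = 0.1450.
Update on result 2 ('rain-predicted'): P(H) ← 0.759·0.1450 / (0.759·0.1450 + 0.148·0.8550) = 0.11002/0.23657 = 0.4651.
Update on result 3 ('rain-predicted'): P(H) ← 0.759·0.4651 / (0.759·0.4651 + 0.148·0.5349) = 0.35299/0.43216 = 0.8168.

Posterior P(H) ≈ 0.8168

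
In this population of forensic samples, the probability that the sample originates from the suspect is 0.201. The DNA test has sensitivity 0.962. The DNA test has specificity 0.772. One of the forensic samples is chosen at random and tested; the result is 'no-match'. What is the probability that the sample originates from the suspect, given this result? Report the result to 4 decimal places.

P(H | E) ≈ 0.0122

Let H be the event that the sample originates from the suspect. P(H) = 0.201, so P(¬H) = 0.799. With E the 'no-match' result, P(E|H) = 0.038 and P(E|¬H) = 0.772.
P(E) = 0.038·0.201 + 0.772·0.799 = 0.0076380 + 0.61683 = 0.62447.
By Bayes' theorem, P(H|E) = 0.0076380 / 0.62447 = 0.0122.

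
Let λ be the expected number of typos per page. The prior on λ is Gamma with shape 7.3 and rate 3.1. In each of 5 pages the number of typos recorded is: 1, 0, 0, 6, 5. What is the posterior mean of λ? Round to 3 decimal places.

Posterior mean ≈ 2.383

The Poisson likelihood adds the total count to the shape and the number of exposure periods to the rate. Here ∑xᵢ = 12 and n = 5, so shape 7.3→19.3 and rate 3.1→8.1.
E[λ | data] = 19.3/8.1 = 2.383.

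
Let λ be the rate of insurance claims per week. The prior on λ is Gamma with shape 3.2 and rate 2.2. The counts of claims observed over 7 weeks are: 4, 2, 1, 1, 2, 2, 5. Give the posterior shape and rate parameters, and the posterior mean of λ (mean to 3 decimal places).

Posterior: Gamma(shape=20.2, rate=9.2); mean ≈ 2.196

The Poisson likelihood adds the total count to the shape and the number of exposure periods to the rate. Here ∑xᵢ = 17 and n = 7, so shape 3.2→20.2 and rate 2.2→9.2.
Posterior mean = shape/rate = 20.2/9.2 = 2.196.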